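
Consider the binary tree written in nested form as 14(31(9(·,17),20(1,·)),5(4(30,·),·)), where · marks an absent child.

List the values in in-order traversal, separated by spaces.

In-order visits the left subtree, then the node, then the right subtree.
At 14: go left to 31.
  At 31: go left to 9.
    At 9: no left child.
    Visit 9.
    At 9: go right to 17.
      17 is a leaf — visit 17.
  Visit 31.
  At 31: go right to 20.
    At 20: go left to 1.
      1 is a leaf — visit 1.
    Visit 20.
    At 20: no right child.
Visit 14.
At 14: go right to 5.
  At 5: go left to 4.
    At 4: go left to 30.
      30 is a leaf — visit 30.
    Visit 4.
    At 4: no right child.
  Visit 5.
  At 5: no right child.

9 17 31 1 20 14 30 4 5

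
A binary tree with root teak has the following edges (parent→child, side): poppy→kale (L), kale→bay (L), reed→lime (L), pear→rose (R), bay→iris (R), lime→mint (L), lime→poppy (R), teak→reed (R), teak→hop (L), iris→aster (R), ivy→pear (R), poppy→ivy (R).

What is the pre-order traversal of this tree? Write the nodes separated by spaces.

teak hop reed lime mint poppy kale bay iris aster ivy pear rose

Pre-order visits the node, then its left subtree, then its right subtree.
Visit teak.
At teak: go left to hop.
  hop is a leaf — visit hop.
At teak: go right to reed.
  Visit reed.
  At reed: go left to lime.
    Visit lime.
    At lime: go left to mint.
      mint is a leaf — visit mint.
    At lime: go right to poppy.
      Visit poppy.
      At poppy: go left to kale.
        Visit kale.
        At kale: go left to bay.
          Visit bay.
          At bay: no left child.
          At bay: go right to iris.
            Visit iris.
            At iris: no left child.
            At iris: go right to aster.
              aster is a leaf — visit aster.
        At kale: no right child.
      At poppy: go right to ivy.
        Visit ivy.
        At ivy: no left child.
        At ivy: go right to pear.
          Visit pear.
          At pear: no left child.
          At pear: go right to rose.
            rose is a leaf — visit rose.
  At reed: no right child.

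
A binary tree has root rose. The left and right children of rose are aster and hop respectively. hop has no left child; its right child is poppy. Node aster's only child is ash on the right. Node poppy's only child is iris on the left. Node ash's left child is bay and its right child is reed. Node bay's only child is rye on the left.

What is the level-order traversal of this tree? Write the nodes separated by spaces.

Level-order visits nodes level by level from the root, left to right within each level.
Level 0: rose
Level 1: aster, hop
Level 2: ash, poppy
Level 3: bay, reed, iris
Level 4: rye

rose aster hop ash poppy bay reed iris rye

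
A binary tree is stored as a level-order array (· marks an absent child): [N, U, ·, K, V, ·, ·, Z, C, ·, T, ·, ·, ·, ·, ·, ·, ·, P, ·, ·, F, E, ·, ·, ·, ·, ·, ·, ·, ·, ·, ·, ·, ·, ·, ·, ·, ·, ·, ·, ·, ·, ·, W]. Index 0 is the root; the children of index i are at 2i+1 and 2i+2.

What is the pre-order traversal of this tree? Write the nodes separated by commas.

Pre-order visits the node, then its left subtree, then its right subtree.
Visit N.
At N: go left to U.
  Visit U.
  At U: go left to K.
    Visit K.
    At K: go left to Z.
      Z is a leaf — visit Z.
    At K: go right to C.
      Visit C.
      At C: no left child.
      At C: go right to P.
        P is a leaf — visit P.
  At U: go right to V.
    Visit V.
    At V: no left child.
    At V: go right to T.
      Visit T.
      At T: go left to F.
        Visit F.
        At F: no left child.
        At F: go right to W.
          W is a leaf — visit W.
      At T: go right to E.
        E is a leaf — visit E.
At N: no right child.

N, U, K, Z, C, P, V, T, F, W, E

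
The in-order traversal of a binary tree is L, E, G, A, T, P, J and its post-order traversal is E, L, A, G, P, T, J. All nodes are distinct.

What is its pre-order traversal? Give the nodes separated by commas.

The last element of post-order is the root; it splits in-order into left and right subtrees.
Root J: left subtree has 6 nodes {L, E, G, A, T, P}, right has 0 { }.
  Root T: left subtree has 4 nodes {L, E, G, A}, right has 1 {P}.
    Root G: left subtree has 2 nodes {L, E}, right has 1 {A}.
      Root L: left subtree has 0 nodes { }, right has 1 {E}.

J, T, G, L, E, A, P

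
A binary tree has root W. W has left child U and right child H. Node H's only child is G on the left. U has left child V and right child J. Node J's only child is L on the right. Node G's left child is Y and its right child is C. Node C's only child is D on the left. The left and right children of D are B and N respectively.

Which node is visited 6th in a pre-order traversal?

Pre-order visits the node, then its left subtree, then its right subtree.
Visit W.
At W: go left to U.
  Visit U.
  At U: go left to V.
    V is a leaf — visit V.
  At U: go right to J.
    Visit J.
    At J: no left child.
    At J: go right to L.
      L is a leaf — visit L.
At W: go right to H.
  Visit H.
  At H: go left to G.
    Visit G.
    At G: go left to Y.
      Y is a leaf — visit Y.
    At G: go right to C.
      Visit C.
      At C: go left to D.
        Visit D.
        At D: go left to B.
          B is a leaf — visit B.
        At D: go right to N.
          N is a leaf — visit N.
      At C: no right child.
  At H: no right child.
Full pre-order sequence: W, U, V, J, L, H, G, Y, C, D, B, N.

H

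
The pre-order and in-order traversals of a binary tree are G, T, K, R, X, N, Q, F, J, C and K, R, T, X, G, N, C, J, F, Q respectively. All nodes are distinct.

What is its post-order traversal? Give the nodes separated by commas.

R, K, X, T, C, J, F, Q, N, G

The first element of pre-order is the root; it splits in-order into left and right subtrees.
Root G: left subtree has 4 nodes {K, R, T, X}, right has 5 {N, C, J, F, Q}.
  Root T: left subtree has 2 nodes {K, R}, right has 1 {X}.
    Root K: left subtree has 0 nodes { }, right has 1 {R}.
  Root N: left subtree has 0 nodes { }, right has 4 {C, J, F, Q}.
    Root Q: left subtree has 3 nodes {C, J, F}, right has 0 { }.
      Root F: left subtree has 2 nodes {C, J}, right has 0 { }.
        Root J: left subtree has 1 node {C}, right has 0 { }.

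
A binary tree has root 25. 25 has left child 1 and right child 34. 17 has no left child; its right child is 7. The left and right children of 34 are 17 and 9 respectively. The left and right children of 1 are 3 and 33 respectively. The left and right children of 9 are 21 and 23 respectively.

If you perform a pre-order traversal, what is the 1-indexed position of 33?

4

Pre-order visits the node, then its left subtree, then its right subtree.
Visit 25.
At 25: go left to 1.
  Visit 1.
  At 1: go left to 3.
    3 is a leaf — visit 3.
  At 1: go right to 33.
    33 is a leaf — visit 33.
At 25: go right to 34.
  Visit 34.
  At 34: go left to 17.
    Visit 17.
    At 17: no left child.
    At 17: go right to 7.
      7 is a leaf — visit 7.
  At 34: go right to 9.
    Visit 9.
    At 9: go left to 21.
      21 is a leaf — visit 21.
    At 9: go right to 23.
      23 is a leaf — visit 23.
Full pre-order sequence: 25, 1, 3, 33, 34, 17, 7, 9, 21, 23.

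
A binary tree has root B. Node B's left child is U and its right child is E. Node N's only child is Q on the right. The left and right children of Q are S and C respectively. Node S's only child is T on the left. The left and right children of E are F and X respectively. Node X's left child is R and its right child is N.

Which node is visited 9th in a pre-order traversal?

Pre-order visits the node, then its left subtree, then its right subtree.
Visit B.
At B: go left to U.
  U is a leaf — visit U.
At B: go right to E.
  Visit E.
  At E: go left to F.
    F is a leaf — visit F.
  At E: go right to X.
    Visit X.
    At X: go left to R.
      R is a leaf — visit R.
    At X: go right to N.
      Visit N.
      At N: no left child.
      At N: go right to Q.
        Visit Q.
        At Q: go left to S.
          Visit S.
          At S: go left to T.
            T is a leaf — visit T.
          At S: no right child.
        At Q: go right to C.
          C is a leaf — visit C.
Full pre-order sequence: B, U, E, F, X, R, N, Q, S, T, C.

S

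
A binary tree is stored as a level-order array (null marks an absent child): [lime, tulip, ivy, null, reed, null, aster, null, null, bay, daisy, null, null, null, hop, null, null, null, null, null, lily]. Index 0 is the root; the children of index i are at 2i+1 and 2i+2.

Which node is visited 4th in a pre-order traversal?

Pre-order visits the node, then its left subtree, then its right subtree.
Visit lime.
At lime: go left to tulip.
  Visit tulip.
  At tulip: no left child.
  At tulip: go right to reed.
    Visit reed.
    At reed: go left to bay.
      Visit bay.
      At bay: no left child.
      At bay: go right to lily.
        lily is a leaf — visit lily.
    At reed: go right to daisy.
      daisy is a leaf — visit daisy.
At lime: go right to ivy.
  Visit ivy.
  At ivy: no left child.
  At ivy: go right to aster.
    Visit aster.
    At aster: no left child.
    At aster: go right to hop.
      hop is a leaf — visit hop.
Full pre-order sequence: lime, tulip, reed, bay, lily, daisy, ivy, aster, hop.

bay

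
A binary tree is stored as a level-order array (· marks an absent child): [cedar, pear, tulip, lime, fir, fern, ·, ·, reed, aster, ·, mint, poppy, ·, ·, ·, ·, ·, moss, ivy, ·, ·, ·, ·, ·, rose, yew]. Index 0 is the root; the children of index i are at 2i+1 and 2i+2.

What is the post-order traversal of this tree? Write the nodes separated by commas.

moss, reed, lime, ivy, aster, fir, pear, mint, rose, yew, poppy, fern, tulip, cedar

Post-order visits the left subtree, then the right subtree, then the node.
At cedar: go left to pear.
  At pear: go left to lime.
    At lime: no left child.
    At lime: go right to reed.
      At reed: no left child.
      At reed: go right to moss.
        moss is a leaf — visit moss.
      Visit reed.
    Visit lime.
  At pear: go right to fir.
    At fir: go left to aster.
      At aster: go left to ivy.
        ivy is a leaf — visit ivy.
      At aster: no right child.
      Visit aster.
    At fir: no right child.
    Visit fir.
  Visit pear.
At cedar: go right to tulip.
  At tulip: go left to fern.
    At fern: go left to mint.
      mint is a leaf — visit mint.
    At fern: go right to poppy.
      At poppy: go left to rose.
        rose is a leaf — visit rose.
      At poppy: go right to yew.
        yew is a leaf — visit yew.
      Visit poppy.
    Visit fern.
  At tulip: no right child.
  Visit tulip.
Visit cedar.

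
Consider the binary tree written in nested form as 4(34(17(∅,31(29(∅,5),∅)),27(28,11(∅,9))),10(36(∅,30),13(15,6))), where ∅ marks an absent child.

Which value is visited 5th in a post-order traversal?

Post-order visits the left subtree, then the right subtree, then the node.
At 4: go left to 34.
  At 34: go left to 17.
    At 17: no left child.
    At 17: go right to 31.
      At 31: go left to 29.
        At 29: no left child.
        At 29: go right to 5.
          5 is a leaf — visit 5.
        Visit 29.
      At 31: no right child.
      Visit 31.
    Visit 17.
  At 34: go right to 27.
    At 27: go left to 28.
      28 is a leaf — visit 28.
    At 27: go right to 11.
      At 11: no left child.
      At 11: go right to 9.
        9 is a leaf — visit 9.
      Visit 11.
    Visit 27.
  Visit 34.
At 4: go right to 10.
  At 10: go left to 36.
    At 36: no left child.
    At 36: go right to 30.
      30 is a leaf — visit 30.
    Visit 36.
  At 10: go right to 13.
    At 13: go left to 15.
      15 is a leaf — visit 15.
    At 13: go right to 6.
      6 is a leaf — visit 6.
    Visit 13.
  Visit 10.
Visit 4.
Full post-order sequence: 5, 29, 31, 17, 28, 9, 11, 27, 34, 30, 36, 15, 6, 13, 10, 4.

28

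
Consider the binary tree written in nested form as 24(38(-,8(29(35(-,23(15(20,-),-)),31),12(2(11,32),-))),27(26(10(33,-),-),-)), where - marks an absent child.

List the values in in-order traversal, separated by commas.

In-order visits the left subtree, then the node, then the right subtree.
At 24: go left to 38.
  At 38: no left child.
  Visit 38.
  At 38: go right to 8.
    At 8: go left to 29.
      At 29: go left to 35.
        At 35: no left child.
        Visit 35.
        At 35: go right to 23.
          At 23: go left to 15.
            At 15: go left to 20.
              20 is a leaf — visit 20.
            Visit 15.
            At 15: no right child.
          Visit 23.
          At 23: no right child.
      Visit 29.
      At 29: go right to 31.
        31 is a leaf — visit 31.
    Visit 8.
    At 8: go right to 12.
      At 12: go left to 2.
        At 2: go left to 11.
          11 is a leaf — visit 11.
        Visit 2.
        At 2: go right to 32.
          32 is a leaf — visit 32.
      Visit 12.
      At 12: no right child.
Visit 24.
At 24: go right to 27.
  At 27: go left to 26.
    At 26: go left to 10.
      At 10: go left to 33.
        33 is a leaf — visit 33.
      Visit 10.
      At 10: no right child.
    Visit 26.
    At 26: no right child.
  Visit 27.
  At 27: no right child.

38, 35, 20, 15, 23, 29, 31, 8, 11, 2, 32, 12, 24, 33, 10, 26, 27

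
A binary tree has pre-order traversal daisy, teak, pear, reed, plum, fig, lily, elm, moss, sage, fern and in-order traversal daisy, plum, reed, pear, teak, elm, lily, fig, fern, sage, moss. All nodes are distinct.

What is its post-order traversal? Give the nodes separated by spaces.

plum reed pear elm lily fern sage moss fig teak daisy

The first element of pre-order is the root; it splits in-order into left and right subtrees.
Root daisy: left subtree has 0 nodes { }, right has 10 {plum, reed, pear, teak, elm, lily, fig, fern, sage, moss}.
  Root teak: left subtree has 3 nodes {plum, reed, pear}, right has 6 {elm, lily, fig, fern, sage, moss}.
    Root pear: left subtree has 2 nodes {plum, reed}, right has 0 { }.
      Root reed: left subtree has 1 node {plum}, right has 0 { }.
    Root fig: left subtree has 2 nodes {elm, lily}, right has 3 {fern, sage, moss}.
      Root lily: left subtree has 1 node {elm}, right has 0 { }.
      Root moss: left subtree has 2 nodes {fern, sage}, right has 0 { }.
        Root sage: left subtree has 1 node {fern}, right has 0 { }.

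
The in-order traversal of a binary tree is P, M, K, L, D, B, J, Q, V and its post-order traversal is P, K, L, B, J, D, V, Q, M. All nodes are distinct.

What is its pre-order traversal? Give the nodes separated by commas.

M, P, Q, D, L, K, J, B, V

The last element of post-order is the root; it splits in-order into left and right subtrees.
Root M: left subtree has 1 node {P}, right has 7 {K, L, D, B, J, Q, V}.
  Root Q: left subtree has 5 nodes {K, L, D, B, J}, right has 1 {V}.
    Root D: left subtree has 2 nodes {K, L}, right has 2 {B, J}.
      Root L: left subtree has 1 node {K}, right has 0 { }.
      Root J: left subtree has 1 node {B}, right has 0 { }.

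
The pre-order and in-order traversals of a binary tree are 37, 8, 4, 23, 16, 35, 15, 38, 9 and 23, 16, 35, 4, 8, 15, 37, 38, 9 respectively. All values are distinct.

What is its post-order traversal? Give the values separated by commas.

The first element of pre-order is the root; it splits in-order into left and right subtrees.
Root 37: left subtree has 6 nodes {23, 16, 35, 4, 8, 15}, right has 2 {38, 9}.
  Root 8: left subtree has 4 nodes {23, 16, 35, 4}, right has 1 {15}.
    Root 4: left subtree has 3 nodes {23, 16, 35}, right has 0 { }.
      Root 23: left subtree has 0 nodes { }, right has 2 {16, 35}.
        Root 16: left subtree has 0 nodes { }, right has 1 {35}.
  Root 38: left subtree has 0 nodes { }, right has 1 {9}.

35, 16, 23, 4, 15, 8, 9, 38, 37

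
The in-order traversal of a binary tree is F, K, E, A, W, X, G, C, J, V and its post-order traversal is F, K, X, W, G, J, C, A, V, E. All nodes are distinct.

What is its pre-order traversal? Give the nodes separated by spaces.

E K F V A C G W X J

The last element of post-order is the root; it splits in-order into left and right subtrees.
Root E: left subtree has 2 nodes {F, K}, right has 7 {A, W, X, G, C, J, V}.
  Root K: left subtree has 1 node {F}, right has 0 { }.
  Root V: left subtree has 6 nodes {A, W, X, G, C, J}, right has 0 { }.
    Root A: left subtree has 0 nodes { }, right has 5 {W, X, G, C, J}.
      Root C: left subtree has 3 nodes {W, X, G}, right has 1 {J}.
        Root G: left subtree has 2 nodes {W, X}, right has 0 { }.
          Root W: left subtree has 0 nodes { }, right has 1 {X}.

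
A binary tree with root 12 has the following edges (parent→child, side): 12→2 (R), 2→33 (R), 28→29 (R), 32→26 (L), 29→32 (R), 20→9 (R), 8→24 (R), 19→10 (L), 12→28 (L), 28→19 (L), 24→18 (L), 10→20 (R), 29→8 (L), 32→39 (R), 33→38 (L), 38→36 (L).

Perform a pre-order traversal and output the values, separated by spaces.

Pre-order visits the node, then its left subtree, then its right subtree.
Visit 12.
At 12: go left to 28.
  Visit 28.
  At 28: go left to 19.
    Visit 19.
    At 19: go left to 10.
      Visit 10.
      At 10: no left child.
      At 10: go right to 20.
        Visit 20.
        At 20: no left child.
        At 20: go right to 9.
          9 is a leaf — visit 9.
    At 19: no right child.
  At 28: go right to 29.
    Visit 29.
    At 29: go left to 8.
      Visit 8.
      At 8: no left child.
      At 8: go right to 24.
        Visit 24.
        At 24: go left to 18.
          18 is a leaf — visit 18.
        At 24: no right child.
    At 29: go right to 32.
      Visit 32.
      At 32: go left to 26.
        26 is a leaf — visit 26.
      At 32: go right to 39.
        39 is a leaf — visit 39.
At 12: go right to 2.
  Visit 2.
  At 2: no left child.
  At 2: go right to 33.
    Visit 33.
    At 33: go left to 38.
      Visit 38.
      At 38: go left to 36.
        36 is a leaf — visit 36.
      At 38: no right child.
    At 33: no right child.

12 28 19 10 20 9 29 8 24 18 32 26 39 2 33 38 36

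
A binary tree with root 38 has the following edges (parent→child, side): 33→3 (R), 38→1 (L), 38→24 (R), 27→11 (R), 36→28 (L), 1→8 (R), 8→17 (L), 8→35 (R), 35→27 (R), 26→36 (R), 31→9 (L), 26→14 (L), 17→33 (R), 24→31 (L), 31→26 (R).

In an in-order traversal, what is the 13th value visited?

In-order visits the left subtree, then the node, then the right subtree.
At 38: go left to 1.
  At 1: no left child.
  Visit 1.
  At 1: go right to 8.
    At 8: go left to 17.
      At 17: no left child.
      Visit 17.
      At 17: go right to 33.
        At 33: no left child.
        Visit 33.
        At 33: go right to 3.
          3 is a leaf — visit 3.
    Visit 8.
    At 8: go right to 35.
      At 35: no left child.
      Visit 35.
      At 35: go right to 27.
        At 27: no left child.
        Visit 27.
        At 27: go right to 11.
          11 is a leaf — visit 11.
Visit 38.
At 38: go right to 24.
  At 24: go left to 31.
    At 31: go left to 9.
      9 is a leaf — visit 9.
    Visit 31.
    At 31: go right to 26.
      At 26: go left to 14.
        14 is a leaf — visit 14.
      Visit 26.
      At 26: go right to 36.
        At 36: go left to 28.
          28 is a leaf — visit 28.
        Visit 36.
        At 36: no right child.
  Visit 24.
  At 24: no right child.
Full in-order sequence: 1, 17, 33, 3, 8, 35, 27, 11, 38, 9, 31, 14, 26, 28, 36, 24.

26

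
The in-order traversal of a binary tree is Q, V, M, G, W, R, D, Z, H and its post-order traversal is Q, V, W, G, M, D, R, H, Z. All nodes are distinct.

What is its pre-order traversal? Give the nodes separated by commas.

Z, R, M, V, Q, G, W, D, H

The last element of post-order is the root; it splits in-order into left and right subtrees.
Root Z: left subtree has 7 nodes {Q, V, M, G, W, R, D}, right has 1 {H}.
  Root R: left subtree has 5 nodes {Q, V, M, G, W}, right has 1 {D}.
    Root M: left subtree has 2 nodes {Q, V}, right has 2 {G, W}.
      Root V: left subtree has 1 node {Q}, right has 0 { }.
      Root G: left subtree has 0 nodes { }, right has 1 {W}.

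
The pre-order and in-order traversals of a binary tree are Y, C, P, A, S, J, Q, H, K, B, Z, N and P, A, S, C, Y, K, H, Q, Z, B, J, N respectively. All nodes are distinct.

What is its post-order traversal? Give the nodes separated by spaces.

The first element of pre-order is the root; it splits in-order into left and right subtrees.
Root Y: left subtree has 4 nodes {P, A, S, C}, right has 7 {K, H, Q, Z, B, J, N}.
  Root C: left subtree has 3 nodes {P, A, S}, right has 0 { }.
    Root P: left subtree has 0 nodes { }, right has 2 {A, S}.
      Root A: left subtree has 0 nodes { }, right has 1 {S}.
  Root J: left subtree has 5 nodes {K, H, Q, Z, B}, right has 1 {N}.
    Root Q: left subtree has 2 nodes {K, H}, right has 2 {Z, B}.
      Root H: left subtree has 1 node {K}, right has 0 { }.
      Root B: left subtree has 1 node {Z}, right has 0 { }.

S A P C K H Z B Q N J Y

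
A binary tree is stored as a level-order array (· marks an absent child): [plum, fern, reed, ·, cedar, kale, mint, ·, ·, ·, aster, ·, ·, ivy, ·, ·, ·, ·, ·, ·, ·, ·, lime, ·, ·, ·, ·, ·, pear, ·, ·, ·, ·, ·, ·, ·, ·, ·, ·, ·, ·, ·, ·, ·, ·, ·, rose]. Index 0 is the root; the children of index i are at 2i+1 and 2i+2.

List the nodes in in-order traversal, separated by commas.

fern, cedar, aster, lime, rose, plum, kale, reed, ivy, pear, mint

In-order visits the left subtree, then the node, then the right subtree.
At plum: go left to fern.
  At fern: no left child.
  Visit fern.
  At fern: go right to cedar.
    At cedar: no left child.
    Visit cedar.
    At cedar: go right to aster.
      At aster: no left child.
      Visit aster.
      At aster: go right to lime.
        At lime: no left child.
        Visit lime.
        At lime: go right to rose.
          rose is a leaf — visit rose.
Visit plum.
At plum: go right to reed.
  At reed: go left to kale.
    kale is a leaf — visit kale.
  Visit reed.
  At reed: go right to mint.
    At mint: go left to ivy.
      At ivy: no left child.
      Visit ivy.
      At ivy: go right to pear.
        pear is a leaf — visit pear.
    Visit mint.
    At mint: no right child.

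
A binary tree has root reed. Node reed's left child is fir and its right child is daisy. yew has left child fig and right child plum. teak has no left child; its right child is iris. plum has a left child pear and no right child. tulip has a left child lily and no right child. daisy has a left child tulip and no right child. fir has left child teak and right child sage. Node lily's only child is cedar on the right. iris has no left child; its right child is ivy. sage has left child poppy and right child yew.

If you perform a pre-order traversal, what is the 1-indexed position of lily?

Pre-order visits the node, then its left subtree, then its right subtree.
Visit reed.
At reed: go left to fir.
  Visit fir.
  At fir: go left to teak.
    Visit teak.
    At teak: no left child.
    At teak: go right to iris.
      Visit iris.
      At iris: no left child.
      At iris: go right to ivy.
        ivy is a leaf — visit ivy.
  At fir: go right to sage.
    Visit sage.
    At sage: go left to poppy.
      poppy is a leaf — visit poppy.
    At sage: go right to yew.
      Visit yew.
      At yew: go left to fig.
        fig is a leaf — visit fig.
      At yew: go right to plum.
        Visit plum.
        At plum: go left to pear.
          pear is a leaf — visit pear.
        At plum: no right child.
At reed: go right to daisy.
  Visit daisy.
  At daisy: go left to tulip.
    Visit tulip.
    At tulip: go left to lily.
      Visit lily.
      At lily: no left child.
      At lily: go right to cedar.
        cedar is a leaf — visit cedar.
    At tulip: no right child.
  At daisy: no right child.
Full pre-order sequence: reed, fir, teak, iris, ivy, sage, poppy, yew, fig, plum, pear, daisy, tulip, lily, cedar.

14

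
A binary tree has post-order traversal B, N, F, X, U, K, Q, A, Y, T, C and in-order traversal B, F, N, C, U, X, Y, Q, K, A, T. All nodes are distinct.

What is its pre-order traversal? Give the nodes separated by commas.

C, F, B, N, T, Y, U, X, A, Q, K

The last element of post-order is the root; it splits in-order into left and right subtrees.
Root C: left subtree has 3 nodes {B, F, N}, right has 7 {U, X, Y, Q, K, A, T}.
  Root F: left subtree has 1 node {B}, right has 1 {N}.
  Root T: left subtree has 6 nodes {U, X, Y, Q, K, A}, right has 0 { }.
    Root Y: left subtree has 2 nodes {U, X}, right has 3 {Q, K, A}.
      Root U: left subtree has 0 nodes { }, right has 1 {X}.
      Root A: left subtree has 2 nodes {Q, K}, right has 0 { }.
        Root Q: left subtree has 0 nodes { }, right has 1 {K}.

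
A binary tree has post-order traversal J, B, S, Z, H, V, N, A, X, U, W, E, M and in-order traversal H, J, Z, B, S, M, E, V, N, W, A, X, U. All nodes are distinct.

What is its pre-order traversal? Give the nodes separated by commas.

M, H, Z, J, S, B, E, W, N, V, U, X, A

The last element of post-order is the root; it splits in-order into left and right subtrees.
Root M: left subtree has 5 nodes {H, J, Z, B, S}, right has 7 {E, V, N, W, A, X, U}.
  Root H: left subtree has 0 nodes { }, right has 4 {J, Z, B, S}.
    Root Z: left subtree has 1 node {J}, right has 2 {B, S}.
      Root S: left subtree has 1 node {B}, right has 0 { }.
  Root E: left subtree has 0 nodes { }, right has 6 {V, N, W, A, X, U}.
    Root W: left subtree has 2 nodes {V, N}, right has 3 {A, X, U}.
      Root N: left subtree has 1 node {V}, right has 0 { }.
      Root U: left subtree has 2 nodes {A, X}, right has 0 { }.
        Root X: left subtree has 1 node {A}, right has 0 { }.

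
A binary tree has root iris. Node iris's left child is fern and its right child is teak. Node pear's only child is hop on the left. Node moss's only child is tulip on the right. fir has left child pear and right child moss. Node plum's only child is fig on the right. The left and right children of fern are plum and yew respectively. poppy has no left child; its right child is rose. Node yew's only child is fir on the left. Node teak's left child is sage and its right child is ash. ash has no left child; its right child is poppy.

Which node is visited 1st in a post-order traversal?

Post-order visits the left subtree, then the right subtree, then the node.
At iris: go left to fern.
  At fern: go left to plum.
    At plum: no left child.
    At plum: go right to fig.
      fig is a leaf — visit fig.
    Visit plum.
  At fern: go right to yew.
    At yew: go left to fir.
      At fir: go left to pear.
        At pear: go left to hop.
          hop is a leaf — visit hop.
        At pear: no right child.
        Visit pear.
      At fir: go right to moss.
        At moss: no left child.
        At moss: go right to tulip.
          tulip is a leaf — visit tulip.
        Visit moss.
      Visit fir.
    At yew: no right child.
    Visit yew.
  Visit fern.
At iris: go right to teak.
  At teak: go left to sage.
    sage is a leaf — visit sage.
  At teak: go right to ash.
    At ash: no left child.
    At ash: go right to poppy.
      At poppy: no left child.
      At poppy: go right to rose.
        rose is a leaf — visit rose.
      Visit poppy.
    Visit ash.
  Visit teak.
Visit iris.
Full post-order sequence: fig, plum, hop, pear, tulip, moss, fir, yew, fern, sage, rose, poppy, ash, teak, iris.

fig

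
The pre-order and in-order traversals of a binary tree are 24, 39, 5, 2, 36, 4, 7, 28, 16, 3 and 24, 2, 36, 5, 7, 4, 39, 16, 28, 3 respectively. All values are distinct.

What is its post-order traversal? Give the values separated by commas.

36, 2, 7, 4, 5, 16, 3, 28, 39, 24

The first element of pre-order is the root; it splits in-order into left and right subtrees.
Root 24: left subtree has 0 nodes { }, right has 9 {2, 36, 5, 7, 4, 39, 16, 28, 3}.
  Root 39: left subtree has 5 nodes {2, 36, 5, 7, 4}, right has 3 {16, 28, 3}.
    Root 5: left subtree has 2 nodes {2, 36}, right has 2 {7, 4}.
      Root 2: left subtree has 0 nodes { }, right has 1 {36}.
      Root 4: left subtree has 1 node {7}, right has 0 { }.
    Root 28: left subtree has 1 node {16}, right has 1 {3}.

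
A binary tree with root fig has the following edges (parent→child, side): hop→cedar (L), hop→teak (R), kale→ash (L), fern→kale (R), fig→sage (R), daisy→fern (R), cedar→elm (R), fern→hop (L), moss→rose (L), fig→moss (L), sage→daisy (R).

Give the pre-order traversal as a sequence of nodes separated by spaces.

fig moss rose sage daisy fern hop cedar elm teak kale ash

Pre-order visits the node, then its left subtree, then its right subtree.
Visit fig.
At fig: go left to moss.
  Visit moss.
  At moss: go left to rose.
    rose is a leaf — visit rose.
  At moss: no right child.
At fig: go right to sage.
  Visit sage.
  At sage: no left child.
  At sage: go right to daisy.
    Visit daisy.
    At daisy: no left child.
    At daisy: go right to fern.
      Visit fern.
      At fern: go left to hop.
        Visit hop.
        At hop: go left to cedar.
          Visit cedar.
          At cedar: no left child.
          At cedar: go right to elm.
            elm is a leaf — visit elm.
        At hop: go right to teak.
          teak is a leaf — visit teak.
      At fern: go right to kale.
        Visit kale.
        At kale: go left to ash.
          ash is a leaf — visit ash.
        At kale: no right child.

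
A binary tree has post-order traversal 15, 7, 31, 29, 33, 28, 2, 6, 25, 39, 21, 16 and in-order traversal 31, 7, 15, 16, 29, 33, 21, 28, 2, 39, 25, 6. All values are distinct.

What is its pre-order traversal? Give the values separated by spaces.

16 31 7 15 21 33 29 39 2 28 25 6

The last element of post-order is the root; it splits in-order into left and right subtrees.
Root 16: left subtree has 3 nodes {31, 7, 15}, right has 8 {29, 33, 21, 28, 2, 39, 25, 6}.
  Root 31: left subtree has 0 nodes { }, right has 2 {7, 15}.
    Root 7: left subtree has 0 nodes { }, right has 1 {15}.
  Root 21: left subtree has 2 nodes {29, 33}, right has 5 {28, 2, 39, 25, 6}.
    Root 33: left subtree has 1 node {29}, right has 0 { }.
    Root 39: left subtree has 2 nodes {28, 2}, right has 2 {25, 6}.
      Root 2: left subtree has 1 node {28}, right has 0 { }.
      Root 25: left subtree has 0 nodes { }, right has 1 {6}.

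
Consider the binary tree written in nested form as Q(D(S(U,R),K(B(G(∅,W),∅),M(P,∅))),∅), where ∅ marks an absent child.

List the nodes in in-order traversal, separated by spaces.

In-order visits the left subtree, then the node, then the right subtree.
At Q: go left to D.
  At D: go left to S.
    At S: go left to U.
      U is a leaf — visit U.
    Visit S.
    At S: go right to R.
      R is a leaf — visit R.
  Visit D.
  At D: go right to K.
    At K: go left to B.
      At B: go left to G.
        At G: no left child.
        Visit G.
        At G: go right to W.
          W is a leaf — visit W.
      Visit B.
      At B: no right child.
    Visit K.
    At K: go right to M.
      At M: go left to P.
        P is a leaf — visit P.
      Visit M.
      At M: no right child.
Visit Q.
At Q: no right child.

U S R D G W B K P M Q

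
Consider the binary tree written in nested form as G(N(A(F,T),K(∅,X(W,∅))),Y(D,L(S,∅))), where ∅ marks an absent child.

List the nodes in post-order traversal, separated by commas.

Post-order visits the left subtree, then the right subtree, then the node.
At G: go left to N.
  At N: go left to A.
    At A: go left to F.
      F is a leaf — visit F.
    At A: go right to T.
      T is a leaf — visit T.
    Visit A.
  At N: go right to K.
    At K: no left child.
    At K: go right to X.
      At X: go left to W.
        W is a leaf — visit W.
      At X: no right child.
      Visit X.
    Visit K.
  Visit N.
At G: go right to Y.
  At Y: go left to D.
    D is a leaf — visit D.
  At Y: go right to L.
    At L: go left to S.
      S is a leaf — visit S.
    At L: no right child.
    Visit L.
  Visit Y.
Visit G.

F, T, A, W, X, K, N, D, S, L, Y, G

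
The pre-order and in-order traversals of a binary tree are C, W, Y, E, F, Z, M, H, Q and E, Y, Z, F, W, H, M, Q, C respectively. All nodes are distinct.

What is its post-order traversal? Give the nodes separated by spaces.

E Z F Y H Q M W C

The first element of pre-order is the root; it splits in-order into left and right subtrees.
Root C: left subtree has 8 nodes {E, Y, Z, F, W, H, M, Q}, right has 0 { }.
  Root W: left subtree has 4 nodes {E, Y, Z, F}, right has 3 {H, M, Q}.
    Root Y: left subtree has 1 node {E}, right has 2 {Z, F}.
      Root F: left subtree has 1 node {Z}, right has 0 { }.
    Root M: left subtree has 1 node {H}, right has 1 {Q}.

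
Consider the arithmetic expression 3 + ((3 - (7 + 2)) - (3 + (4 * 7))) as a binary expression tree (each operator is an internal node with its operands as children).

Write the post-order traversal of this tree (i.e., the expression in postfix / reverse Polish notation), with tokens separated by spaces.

3 3 7 2 + - 3 4 7 * + - +

Post-order on an expression tree gives postfix notation: for each operator, emit left operand, right operand, then the operator.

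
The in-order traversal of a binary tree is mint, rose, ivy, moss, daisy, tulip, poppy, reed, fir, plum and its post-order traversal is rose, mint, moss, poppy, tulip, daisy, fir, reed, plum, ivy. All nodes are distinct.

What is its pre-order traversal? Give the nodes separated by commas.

ivy, mint, rose, plum, reed, daisy, moss, tulip, poppy, fir

The last element of post-order is the root; it splits in-order into left and right subtrees.
Root ivy: left subtree has 2 nodes {mint, rose}, right has 7 {moss, daisy, tulip, poppy, reed, fir, plum}.
  Root mint: left subtree has 0 nodes { }, right has 1 {rose}.
  Root plum: left subtree has 6 nodes {moss, daisy, tulip, poppy, reed, fir}, right has 0 { }.
    Root reed: left subtree has 4 nodes {moss, daisy, tulip, poppy}, right has 1 {fir}.
      Root daisy: left subtree has 1 node {moss}, right has 2 {tulip, poppy}.
        Root tulip: left subtree has 0 nodes { }, right has 1 {poppy}.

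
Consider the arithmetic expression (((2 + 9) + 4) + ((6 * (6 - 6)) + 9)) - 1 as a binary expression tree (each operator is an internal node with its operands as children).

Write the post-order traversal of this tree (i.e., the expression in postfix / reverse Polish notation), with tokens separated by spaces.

Post-order on an expression tree gives postfix notation: for each operator, emit left operand, right operand, then the operator.

2 9 + 4 + 6 6 6 - * 9 + + 1 -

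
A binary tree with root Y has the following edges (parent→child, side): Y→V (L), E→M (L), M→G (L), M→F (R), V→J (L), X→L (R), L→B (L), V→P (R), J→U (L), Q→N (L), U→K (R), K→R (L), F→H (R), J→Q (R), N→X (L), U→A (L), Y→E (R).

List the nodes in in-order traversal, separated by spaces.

In-order visits the left subtree, then the node, then the right subtree.
At Y: go left to V.
  At V: go left to J.
    At J: go left to U.
      At U: go left to A.
        A is a leaf — visit A.
      Visit U.
      At U: go right to K.
        At K: go left to R.
          R is a leaf — visit R.
        Visit K.
        At K: no right child.
    Visit J.
    At J: go right to Q.
      At Q: go left to N.
        At N: go left to X.
          At X: no left child.
          Visit X.
          At X: go right to L.
            At L: go left to B.
              B is a leaf — visit B.
            Visit L.
            At L: no right child.
        Visit N.
        At N: no right child.
      Visit Q.
      At Q: no right child.
  Visit V.
  At V: go right to P.
    P is a leaf — visit P.
Visit Y.
At Y: go right to E.
  At E: go left to M.
    At M: go left to G.
      G is a leaf — visit G.
    Visit M.
    At M: go right to F.
      At F: no left child.
      Visit F.
      At F: go right to H.
        H is a leaf — visit H.
  Visit E.
  At E: no right child.

A U R K J X B L N Q V P Y G M F H E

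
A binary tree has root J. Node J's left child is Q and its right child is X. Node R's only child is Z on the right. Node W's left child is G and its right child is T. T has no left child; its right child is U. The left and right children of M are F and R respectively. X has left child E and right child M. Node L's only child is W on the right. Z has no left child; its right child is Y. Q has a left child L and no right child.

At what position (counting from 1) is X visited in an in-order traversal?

In-order visits the left subtree, then the node, then the right subtree.
At J: go left to Q.
  At Q: go left to L.
    At L: no left child.
    Visit L.
    At L: go right to W.
      At W: go left to G.
        G is a leaf — visit G.
      Visit W.
      At W: go right to T.
        At T: no left child.
        Visit T.
        At T: go right to U.
          U is a leaf — visit U.
  Visit Q.
  At Q: no right child.
Visit J.
At J: go right to X.
  At X: go left to E.
    E is a leaf — visit E.
  Visit X.
  At X: go right to M.
    At M: go left to F.
      F is a leaf — visit F.
    Visit M.
    At M: go right to R.
      At R: no left child.
      Visit R.
      At R: go right to Z.
        At Z: no left child.
        Visit Z.
        At Z: go right to Y.
          Y is a leaf — visit Y.
Full in-order sequence: L, G, W, T, U, Q, J, E, X, F, M, R, Z, Y.

9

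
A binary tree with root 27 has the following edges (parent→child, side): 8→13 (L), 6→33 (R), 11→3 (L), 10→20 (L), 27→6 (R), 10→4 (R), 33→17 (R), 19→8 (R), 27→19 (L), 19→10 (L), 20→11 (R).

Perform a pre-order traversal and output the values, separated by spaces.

27 19 10 20 11 3 4 8 13 6 33 17

Pre-order visits the node, then its left subtree, then its right subtree.
Visit 27.
At 27: go left to 19.
  Visit 19.
  At 19: go left to 10.
    Visit 10.
    At 10: go left to 20.
      Visit 20.
      At 20: no left child.
      At 20: go right to 11.
        Visit 11.
        At 11: go left to 3.
          3 is a leaf — visit 3.
        At 11: no right child.
    At 10: go right to 4.
      4 is a leaf — visit 4.
  At 19: go right to 8.
    Visit 8.
    At 8: go left to 13.
      13 is a leaf — visit 13.
    At 8: no right child.
At 27: go right to 6.
  Visit 6.
  At 6: no left child.
  At 6: go right to 33.
    Visit 33.
    At 33: no left child.
    At 33: go right to 17.
      17 is a leaf — visit 17.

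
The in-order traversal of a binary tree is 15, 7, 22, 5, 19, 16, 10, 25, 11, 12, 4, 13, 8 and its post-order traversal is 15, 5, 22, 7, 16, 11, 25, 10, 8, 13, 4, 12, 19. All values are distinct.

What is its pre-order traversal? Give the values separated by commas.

19, 7, 15, 22, 5, 12, 10, 16, 25, 11, 4, 13, 8

The last element of post-order is the root; it splits in-order into left and right subtrees.
Root 19: left subtree has 4 nodes {15, 7, 22, 5}, right has 8 {16, 10, 25, 11, 12, 4, 13, 8}.
  Root 7: left subtree has 1 node {15}, right has 2 {22, 5}.
    Root 22: left subtree has 0 nodes { }, right has 1 {5}.
  Root 12: left subtree has 4 nodes {16, 10, 25, 11}, right has 3 {4, 13, 8}.
    Root 10: left subtree has 1 node {16}, right has 2 {25, 11}.
      Root 25: left subtree has 0 nodes { }, right has 1 {11}.
    Root 4: left subtree has 0 nodes { }, right has 2 {13, 8}.
      Root 13: left subtree has 0 nodes { }, right has 1 {8}.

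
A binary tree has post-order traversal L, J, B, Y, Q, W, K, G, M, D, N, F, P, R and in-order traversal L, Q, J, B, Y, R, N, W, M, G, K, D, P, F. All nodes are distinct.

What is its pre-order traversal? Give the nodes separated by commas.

R, Q, L, Y, B, J, P, N, D, M, W, G, K, F

The last element of post-order is the root; it splits in-order into left and right subtrees.
Root R: left subtree has 5 nodes {L, Q, J, B, Y}, right has 8 {N, W, M, G, K, D, P, F}.
  Root Q: left subtree has 1 node {L}, right has 3 {J, B, Y}.
    Root Y: left subtree has 2 nodes {J, B}, right has 0 { }.
      Root B: left subtree has 1 node {J}, right has 0 { }.
  Root P: left subtree has 6 nodes {N, W, M, G, K, D}, right has 1 {F}.
    Root N: left subtree has 0 nodes { }, right has 5 {W, M, G, K, D}.
      Root D: left subtree has 4 nodes {W, M, G, K}, right has 0 { }.
        Root M: left subtree has 1 node {W}, right has 2 {G, K}.
          Root G: left subtree has 0 nodes { }, right has 1 {K}.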